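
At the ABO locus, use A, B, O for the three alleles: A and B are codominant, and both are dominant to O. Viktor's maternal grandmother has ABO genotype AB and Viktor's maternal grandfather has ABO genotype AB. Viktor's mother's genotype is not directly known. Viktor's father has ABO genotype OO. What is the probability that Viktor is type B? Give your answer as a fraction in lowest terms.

Viktor's mother's ABO genotype from AB × AB: 1/4 AA, 1/2 AB, 1/4 BB.
Crossing each possibility with the father OO and summing P(type B): 1/4·0 + 1/2·1/2 + 1/4·1 = 1/2.

1/2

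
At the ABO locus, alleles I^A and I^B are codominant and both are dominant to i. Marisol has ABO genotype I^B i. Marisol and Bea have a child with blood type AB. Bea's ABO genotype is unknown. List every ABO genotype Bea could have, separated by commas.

For each candidate genotype of Bea, check whether crossing it with I^B i can produce every observed child phenotype.
  I^A I^A → possible child types {A, AB} ✓
  I^A I^B → possible child types {A, B, AB} ✓
  I^A i → possible child types {O, A, B, AB} ✓
  I^B I^B → possible child types {B} ✗
  I^B i → possible child types {O, B} ✗
  i i → possible child types {O, B} ✗

I^A I^A, I^A I^B, I^A i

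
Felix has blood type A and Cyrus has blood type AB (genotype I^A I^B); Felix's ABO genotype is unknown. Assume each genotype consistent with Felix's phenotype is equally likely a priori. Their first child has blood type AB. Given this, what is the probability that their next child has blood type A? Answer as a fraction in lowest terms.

Possible genotypes: Felix ∈ {I^A I^A, I^A i}; Cyrus ∈ {I^A I^B}.
Weight each parental genotype pair by prior × P(type-AB child):
  I^A I^A × I^A I^B: posterior weight 2/3; P(next child type A) = 1/2.
  I^A i × I^A I^B: posterior weight 1/3; P(next child type A) = 1/2.
Weighted sum = 1/2.

1/2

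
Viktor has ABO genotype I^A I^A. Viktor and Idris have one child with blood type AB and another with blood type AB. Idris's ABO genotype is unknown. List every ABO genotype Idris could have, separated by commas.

I^A I^B, I^B I^B, I^B i

For each candidate genotype of Idris, check whether crossing it with I^A I^A can produce every observed child phenotype.
  I^A I^A → possible child types {A} ✗
  I^A I^B → possible child types {A, AB} ✓
  I^A i → possible child types {A} ✗
  I^B I^B → possible child types {AB} ✓
  I^B i → possible child types {A, AB} ✓
  i i → possible child types {A} ✗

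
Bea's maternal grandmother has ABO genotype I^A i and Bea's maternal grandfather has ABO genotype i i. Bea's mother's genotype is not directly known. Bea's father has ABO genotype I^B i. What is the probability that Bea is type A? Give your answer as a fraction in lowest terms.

Bea's mother's ABO genotype from I^A i × i i: 1/2 I^A i, 1/2 i i.
Crossing each possibility with the father I^B i and summing P(type A): 1/2·1/4 + 1/2·0 = 1/8.

1/8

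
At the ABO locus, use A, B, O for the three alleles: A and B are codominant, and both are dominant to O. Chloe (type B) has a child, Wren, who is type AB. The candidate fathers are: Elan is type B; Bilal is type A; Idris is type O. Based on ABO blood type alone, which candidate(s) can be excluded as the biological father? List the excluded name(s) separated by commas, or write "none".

A candidate is excluded only if no genotype consistent with his phenotype could produce a type AB child with a type B mother.
Elan (type B): no genotype consistent with that phenotype can produce a type-AB child with a type-B mother.
Idris (type O): no genotype consistent with that phenotype can produce a type-AB child with a type-B mother.

Elan, Idris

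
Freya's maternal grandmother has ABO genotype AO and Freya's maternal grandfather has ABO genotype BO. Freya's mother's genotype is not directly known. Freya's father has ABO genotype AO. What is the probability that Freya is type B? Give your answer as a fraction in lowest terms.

1/8

Freya's mother's ABO genotype from AO × BO: 1/4 AB, 1/4 AO, 1/4 BO, 1/4 OO.
Crossing each possibility with the father AO and summing P(type B): 1/4·1/4 + 1/4·0 + 1/4·1/4 + 1/4·0 = 1/8.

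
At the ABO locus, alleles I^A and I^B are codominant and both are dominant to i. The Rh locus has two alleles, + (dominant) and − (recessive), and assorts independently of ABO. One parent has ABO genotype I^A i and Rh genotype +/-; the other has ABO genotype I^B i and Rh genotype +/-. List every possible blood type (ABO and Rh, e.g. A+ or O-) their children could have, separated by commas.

O+, O-, A+, A-, B+, B-, AB+, AB-

Gametes from I^A i × I^B i give offspring ABO genotypes I^A I^B, I^A i, I^B i, i i, i.e. phenotypes O, A, B, AB.
Rh cross +/- × +/- → phenotypes Rh+, Rh-.
Combining independently: O+, O-, A+, A-, B+, B-, AB+, AB-.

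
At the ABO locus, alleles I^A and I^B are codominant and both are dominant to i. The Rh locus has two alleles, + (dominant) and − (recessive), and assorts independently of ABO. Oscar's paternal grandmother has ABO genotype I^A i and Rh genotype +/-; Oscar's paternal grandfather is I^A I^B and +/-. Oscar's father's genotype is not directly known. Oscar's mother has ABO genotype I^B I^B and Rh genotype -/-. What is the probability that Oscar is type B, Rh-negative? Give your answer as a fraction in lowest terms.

Oscar's father's ABO genotype from I^A i × I^A I^B: 1/4 I^A I^A, 1/4 I^A I^B, 1/4 I^A i, 1/4 I^B i.
Crossing each possibility with the mother I^B I^B and summing P(type B): 1/4·0 + 1/4·1/2 + 1/4·1/2 + 1/4·1 = 1/2.
Similarly for Rh via the father's Rh distribution: P(Rh-) = 1/2.
Independent loci: 1/2 × 1/2 = 1/4.

1/4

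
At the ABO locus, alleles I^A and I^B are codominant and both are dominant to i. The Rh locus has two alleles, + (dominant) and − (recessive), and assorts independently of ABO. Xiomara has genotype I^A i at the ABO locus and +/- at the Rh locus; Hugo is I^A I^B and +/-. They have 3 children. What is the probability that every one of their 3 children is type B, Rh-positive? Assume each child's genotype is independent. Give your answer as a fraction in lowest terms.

ABO cross I^A i × I^A I^B → 1/2 A, 1/4 B, 1/4 AB.
Rh cross +/- × +/- → 3/4 Rh+, 1/4 Rh-; so P(type B, Rh-positive) = 1/4 × 3/4 = 3/16 per child.
All 3 independent: (3/16)^3 = 27/4096.

27/4096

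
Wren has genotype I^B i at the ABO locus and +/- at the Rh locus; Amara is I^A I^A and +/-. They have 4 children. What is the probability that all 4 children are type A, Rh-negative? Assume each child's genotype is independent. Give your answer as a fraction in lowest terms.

ABO cross I^B i × I^A I^A → 1/2 A, 1/2 AB.
Rh cross +/- × +/- → 3/4 Rh+, 1/4 Rh-; so P(type A, Rh-negative) = 1/2 × 1/4 = 1/8 per child.
All 4 independent: (1/8)^4 = 1/4096.

1/4096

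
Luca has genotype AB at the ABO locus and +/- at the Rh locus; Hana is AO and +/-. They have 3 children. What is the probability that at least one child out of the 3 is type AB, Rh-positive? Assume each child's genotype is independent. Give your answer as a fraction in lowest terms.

1899/4096

ABO cross AB × AO → 1/2 A, 1/4 B, 1/4 AB.
Rh cross +/- × +/- → 3/4 Rh+, 1/4 Rh-; so P(type AB, Rh-positive) = 1/4 × 3/4 = 3/16 per child.
P(none) = (13/16)^3 = 2197/4096; P(at least one) = 1 − 2197/4096 = 1899/4096.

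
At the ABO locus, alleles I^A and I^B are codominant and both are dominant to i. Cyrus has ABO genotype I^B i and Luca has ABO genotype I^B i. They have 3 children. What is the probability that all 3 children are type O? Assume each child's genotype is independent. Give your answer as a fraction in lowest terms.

ABO cross I^B i × I^B i → 1/4 O, 3/4 B.
So P(type O) = 1/4 per child.
All 3 independent: (1/4)^3 = 1/64.

1/64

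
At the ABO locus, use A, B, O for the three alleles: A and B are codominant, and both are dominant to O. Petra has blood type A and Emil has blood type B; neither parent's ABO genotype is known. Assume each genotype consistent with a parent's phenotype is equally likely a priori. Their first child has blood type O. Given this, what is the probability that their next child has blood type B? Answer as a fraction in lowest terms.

Possible genotypes: Petra ∈ {AA, AO}; Emil ∈ {BB, BO}.
Weight each parental genotype pair by prior × P(type-O child):
  AO × BO: posterior weight 1; P(next child type B) = 1/4.
Weighted sum = 1/4.

1/4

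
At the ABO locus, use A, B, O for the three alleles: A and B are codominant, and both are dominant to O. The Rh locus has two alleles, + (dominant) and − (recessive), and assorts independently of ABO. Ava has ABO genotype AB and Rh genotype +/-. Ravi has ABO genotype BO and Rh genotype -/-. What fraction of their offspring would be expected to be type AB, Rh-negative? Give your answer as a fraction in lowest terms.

1/8

ABO cross AB × BO → offspring phenotypes: 1/4 A, 1/2 B, 1/4 AB.
Rh cross +/- × -/- → 1/2 Rh+, 1/2 Rh-.
Independent loci: P(type AB, Rh-negative) = 1/4 × 1/2 = 1/8.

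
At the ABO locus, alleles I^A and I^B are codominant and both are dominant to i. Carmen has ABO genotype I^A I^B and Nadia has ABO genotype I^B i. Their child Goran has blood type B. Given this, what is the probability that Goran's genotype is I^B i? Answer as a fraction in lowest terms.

1/2

Cross I^A I^B × I^B i → 1/4 I^A I^B, 1/4 I^A i, 1/4 I^B I^B, 1/4 I^B i.
Type-B genotypes among offspring: I^B I^B (1/4), I^B i (1/4); total 1/2.
P(I^B i | type B) = (1/4) / (1/2) = 1/2.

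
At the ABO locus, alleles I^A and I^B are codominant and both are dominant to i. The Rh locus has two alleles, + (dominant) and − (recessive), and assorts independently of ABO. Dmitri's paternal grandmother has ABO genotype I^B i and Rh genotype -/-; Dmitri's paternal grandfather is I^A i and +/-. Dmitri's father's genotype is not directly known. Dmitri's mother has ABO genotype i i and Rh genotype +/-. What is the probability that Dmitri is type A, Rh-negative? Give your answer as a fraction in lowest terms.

3/32

Dmitri's father's ABO genotype from I^B i × I^A i: 1/4 I^A I^B, 1/4 I^A i, 1/4 I^B i, 1/4 i i.
Crossing each possibility with the mother i i and summing P(type A): 1/4·1/2 + 1/4·1/2 + 1/4·0 + 1/4·0 = 1/4.
Similarly for Rh via the father's Rh distribution: P(Rh-) = 3/8.
Independent loci: 1/4 × 3/8 = 3/32.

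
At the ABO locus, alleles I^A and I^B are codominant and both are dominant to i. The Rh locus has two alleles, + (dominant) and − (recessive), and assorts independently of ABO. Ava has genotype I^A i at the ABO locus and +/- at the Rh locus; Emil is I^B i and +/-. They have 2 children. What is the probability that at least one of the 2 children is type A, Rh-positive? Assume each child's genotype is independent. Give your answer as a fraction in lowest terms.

ABO cross I^A i × I^B i → 1/4 O, 1/4 A, 1/4 B, 1/4 AB.
Rh cross +/- × +/- → 3/4 Rh+, 1/4 Rh-; so P(type A, Rh-positive) = 1/4 × 3/4 = 3/16 per child.
P(none) = (13/16)^2 = 169/256; P(at least one) = 1 − 169/256 = 87/256.

87/256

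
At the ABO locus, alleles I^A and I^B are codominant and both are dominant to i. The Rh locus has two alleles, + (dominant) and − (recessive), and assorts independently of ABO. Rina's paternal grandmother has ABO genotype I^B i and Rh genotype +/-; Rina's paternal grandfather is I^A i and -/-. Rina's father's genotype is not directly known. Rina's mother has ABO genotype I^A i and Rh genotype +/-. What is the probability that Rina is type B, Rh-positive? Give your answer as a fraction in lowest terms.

5/64

Rina's father's ABO genotype from I^B i × I^A i: 1/4 I^A I^B, 1/4 I^A i, 1/4 I^B i, 1/4 i i.
Crossing each possibility with the mother I^A i and summing P(type B): 1/4·1/4 + 1/4·0 + 1/4·1/4 + 1/4·0 = 1/8.
Similarly for Rh via the father's Rh distribution: P(Rh+) = 5/8.
Independent loci: 1/8 × 5/8 = 5/64.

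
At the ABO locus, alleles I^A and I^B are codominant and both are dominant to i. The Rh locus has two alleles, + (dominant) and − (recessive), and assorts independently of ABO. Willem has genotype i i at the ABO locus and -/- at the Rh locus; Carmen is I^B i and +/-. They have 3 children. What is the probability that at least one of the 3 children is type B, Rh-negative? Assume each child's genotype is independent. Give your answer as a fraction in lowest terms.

37/64

ABO cross i i × I^B i → 1/2 O, 1/2 B.
Rh cross -/- × +/- → 1/2 Rh+, 1/2 Rh-; so P(type B, Rh-negative) = 1/2 × 1/2 = 1/4 per child.
P(none) = (3/4)^3 = 27/64; P(at least one) = 1 − 27/64 = 37/64.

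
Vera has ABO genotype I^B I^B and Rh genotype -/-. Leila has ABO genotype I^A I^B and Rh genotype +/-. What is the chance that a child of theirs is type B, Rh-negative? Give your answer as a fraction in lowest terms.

ABO cross I^B I^B × I^A I^B → offspring phenotypes: 1/2 B, 1/2 AB.
Rh cross -/- × +/- → 1/2 Rh+, 1/2 Rh-.
Independent loci: P(type B, Rh-negative) = 1/2 × 1/2 = 1/4.

1/4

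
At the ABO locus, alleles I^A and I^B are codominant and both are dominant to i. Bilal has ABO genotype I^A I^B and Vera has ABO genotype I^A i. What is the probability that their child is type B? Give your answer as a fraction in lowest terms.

1/4

ABO cross I^A I^B × I^A i → offspring phenotypes: 1/2 A, 1/4 B, 1/4 AB.
So P(type B) = 1/4.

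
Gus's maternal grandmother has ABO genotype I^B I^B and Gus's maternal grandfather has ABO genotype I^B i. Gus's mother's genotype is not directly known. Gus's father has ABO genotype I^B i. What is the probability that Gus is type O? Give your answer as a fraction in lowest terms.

1/8

Gus's mother's ABO genotype from I^B I^B × I^B i: 1/2 I^B I^B, 1/2 I^B i.
Crossing each possibility with the father I^B i and summing P(type O): 1/2·0 + 1/2·1/4 = 1/8.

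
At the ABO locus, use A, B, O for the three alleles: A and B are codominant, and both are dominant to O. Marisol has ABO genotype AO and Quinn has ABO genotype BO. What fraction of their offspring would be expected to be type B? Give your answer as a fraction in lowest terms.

ABO cross AO × BO → offspring phenotypes: 1/4 O, 1/4 A, 1/4 B, 1/4 AB.
So P(type B) = 1/4.

1/4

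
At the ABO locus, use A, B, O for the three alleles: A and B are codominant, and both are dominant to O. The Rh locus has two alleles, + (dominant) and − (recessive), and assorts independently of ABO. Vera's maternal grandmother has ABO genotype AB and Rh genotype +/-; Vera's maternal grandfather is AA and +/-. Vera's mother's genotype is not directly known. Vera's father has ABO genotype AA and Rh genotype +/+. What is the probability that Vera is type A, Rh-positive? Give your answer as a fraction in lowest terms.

3/4

Vera's mother's ABO genotype from AB × AA: 1/2 AA, 1/2 AB.
Crossing each possibility with the father AA and summing P(type A): 1/2·1 + 1/2·1/2 = 3/4.
Similarly for Rh via the mother's Rh distribution: P(Rh+) = 1.
Independent loci: 3/4 × 1 = 3/4.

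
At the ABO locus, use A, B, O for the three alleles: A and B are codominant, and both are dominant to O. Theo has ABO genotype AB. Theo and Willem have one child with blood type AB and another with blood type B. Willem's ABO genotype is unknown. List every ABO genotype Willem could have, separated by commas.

AB, AO, BB, BO

For each candidate genotype of Willem, check whether crossing it with AB can produce every observed child phenotype.
  AA → possible child types {A, AB} ✗
  AB → possible child types {A, B, AB} ✓
  AO → possible child types {A, B, AB} ✓
  BB → possible child types {B, AB} ✓
  BO → possible child types {A, B, AB} ✓
  OO → possible child types {A, B} ✗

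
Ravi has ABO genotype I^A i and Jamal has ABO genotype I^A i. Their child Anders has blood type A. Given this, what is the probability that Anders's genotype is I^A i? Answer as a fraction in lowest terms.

2/3

Cross I^A i × I^A i → 1/4 I^A I^A, 1/2 I^A i, 1/4 i i.
Type-A genotypes among offspring: I^A I^A (1/4), I^A i (1/2); total 3/4.
P(I^A i | type A) = (1/2) / (3/4) = 2/3.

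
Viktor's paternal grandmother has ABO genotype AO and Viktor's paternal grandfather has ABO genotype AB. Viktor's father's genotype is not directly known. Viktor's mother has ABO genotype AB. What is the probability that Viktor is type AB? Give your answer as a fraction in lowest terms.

Viktor's father's ABO genotype from AO × AB: 1/4 AA, 1/4 AB, 1/4 AO, 1/4 BO.
Crossing each possibility with the mother AB and summing P(type AB): 1/4·1/2 + 1/4·1/2 + 1/4·1/4 + 1/4·1/4 = 3/8.

3/8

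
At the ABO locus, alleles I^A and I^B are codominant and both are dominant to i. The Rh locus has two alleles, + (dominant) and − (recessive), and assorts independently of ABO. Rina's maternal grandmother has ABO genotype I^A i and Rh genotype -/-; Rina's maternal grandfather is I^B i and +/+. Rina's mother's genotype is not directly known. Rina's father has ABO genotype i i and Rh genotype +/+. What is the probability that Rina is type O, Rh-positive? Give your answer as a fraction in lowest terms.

1/2

Rina's mother's ABO genotype from I^A i × I^B i: 1/4 I^A I^B, 1/4 I^A i, 1/4 I^B i, 1/4 i i.
Crossing each possibility with the father i i and summing P(type O): 1/4·0 + 1/4·1/2 + 1/4·1/2 + 1/4·1 = 1/2.
Similarly for Rh via the mother's Rh distribution: P(Rh+) = 1.
Independent loci: 1/2 × 1 = 1/2.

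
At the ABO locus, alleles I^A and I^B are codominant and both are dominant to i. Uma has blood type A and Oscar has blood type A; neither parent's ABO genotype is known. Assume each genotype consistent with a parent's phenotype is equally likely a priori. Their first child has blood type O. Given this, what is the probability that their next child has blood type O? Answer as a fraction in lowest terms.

1/4

Possible genotypes: Uma ∈ {I^A I^A, I^A i}; Oscar ∈ {I^A I^A, I^A i}.
Weight each parental genotype pair by prior × P(type-O child):
  I^A i × I^A i: posterior weight 1; P(next child type O) = 1/4.
Weighted sum = 1/4.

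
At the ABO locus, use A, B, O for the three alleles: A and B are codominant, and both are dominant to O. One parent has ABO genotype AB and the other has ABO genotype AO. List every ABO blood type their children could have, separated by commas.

A, B, AB

Gametes from AB × AO give offspring ABO genotypes AA, AB, AO, BO, i.e. phenotypes A, B, AB.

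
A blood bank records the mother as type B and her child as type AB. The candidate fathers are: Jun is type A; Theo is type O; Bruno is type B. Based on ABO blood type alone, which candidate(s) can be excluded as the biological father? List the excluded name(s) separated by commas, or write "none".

Theo, Bruno

A candidate is excluded only if no genotype consistent with his phenotype could produce a type AB child with a type B mother.
Theo (type O): no genotype consistent with that phenotype can produce a type-AB child with a type-B mother.
Bruno (type B): no genotype consistent with that phenotype can produce a type-AB child with a type-B mother.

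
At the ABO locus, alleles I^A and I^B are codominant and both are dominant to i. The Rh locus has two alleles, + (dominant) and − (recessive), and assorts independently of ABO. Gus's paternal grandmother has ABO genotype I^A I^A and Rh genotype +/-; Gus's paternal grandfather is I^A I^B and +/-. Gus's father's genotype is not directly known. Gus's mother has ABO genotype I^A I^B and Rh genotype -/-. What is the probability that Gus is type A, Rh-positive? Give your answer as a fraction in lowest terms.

Gus's father's ABO genotype from I^A I^A × I^A I^B: 1/2 I^A I^A, 1/2 I^A I^B.
Crossing each possibility with the mother I^A I^B and summing P(type A): 1/2·1/2 + 1/2·1/4 = 3/8.
Similarly for Rh via the father's Rh distribution: P(Rh+) = 1/2.
Independent loci: 3/8 × 1/2 = 3/16.

3/16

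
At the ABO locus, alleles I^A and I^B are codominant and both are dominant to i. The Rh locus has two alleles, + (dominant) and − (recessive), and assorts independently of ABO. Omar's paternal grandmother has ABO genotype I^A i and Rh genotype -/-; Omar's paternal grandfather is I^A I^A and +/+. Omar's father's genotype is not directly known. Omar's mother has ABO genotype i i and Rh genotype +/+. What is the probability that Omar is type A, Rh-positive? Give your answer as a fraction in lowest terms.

3/4

Omar's father's ABO genotype from I^A i × I^A I^A: 1/2 I^A I^A, 1/2 I^A i.
Crossing each possibility with the mother i i and summing P(type A): 1/2·1 + 1/2·1/2 = 3/4.
Similarly for Rh via the father's Rh distribution: P(Rh+) = 1.
Independent loci: 3/4 × 1 = 3/4.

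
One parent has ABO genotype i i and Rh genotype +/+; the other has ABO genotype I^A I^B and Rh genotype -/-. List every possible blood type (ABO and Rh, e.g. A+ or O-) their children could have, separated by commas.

Gametes from i i × I^A I^B give offspring ABO genotypes I^A i, I^B i, i.e. phenotypes A, B.
Rh cross +/+ × -/- → phenotypes Rh+.
Combining independently: A+, B+.

A+, B+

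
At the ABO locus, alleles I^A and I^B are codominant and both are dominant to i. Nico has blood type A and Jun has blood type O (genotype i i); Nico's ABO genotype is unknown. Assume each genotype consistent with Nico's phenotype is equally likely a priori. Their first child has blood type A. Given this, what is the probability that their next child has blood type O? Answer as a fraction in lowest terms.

Possible genotypes: Nico ∈ {I^A I^A, I^A i}; Jun ∈ {i i}.
Weight each parental genotype pair by prior × P(type-A child):
  I^A I^A × i i: posterior weight 2/3; P(next child type O) = 0.
  I^A i × i i: posterior weight 1/3; P(next child type O) = 1/2.
Weighted sum = 1/6.

1/6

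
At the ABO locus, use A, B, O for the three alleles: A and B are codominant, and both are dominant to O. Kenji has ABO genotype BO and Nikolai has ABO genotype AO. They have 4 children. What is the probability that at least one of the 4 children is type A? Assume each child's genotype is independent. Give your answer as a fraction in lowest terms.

175/256

ABO cross BO × AO → 1/4 O, 1/4 A, 1/4 B, 1/4 AB.
So P(type A) = 1/4 per child.
P(none) = (3/4)^4 = 81/256; P(at least one) = 1 − 81/256 = 175/256.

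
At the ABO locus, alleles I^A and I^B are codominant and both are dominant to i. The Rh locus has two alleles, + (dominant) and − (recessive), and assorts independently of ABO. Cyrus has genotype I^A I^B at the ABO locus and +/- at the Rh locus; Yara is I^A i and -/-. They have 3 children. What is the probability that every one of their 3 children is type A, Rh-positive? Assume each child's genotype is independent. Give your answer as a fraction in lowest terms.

ABO cross I^A I^B × I^A i → 1/2 A, 1/4 B, 1/4 AB.
Rh cross +/- × -/- → 1/2 Rh+, 1/2 Rh-; so P(type A, Rh-positive) = 1/2 × 1/2 = 1/4 per child.
All 3 independent: (1/4)^3 = 1/64.

1/64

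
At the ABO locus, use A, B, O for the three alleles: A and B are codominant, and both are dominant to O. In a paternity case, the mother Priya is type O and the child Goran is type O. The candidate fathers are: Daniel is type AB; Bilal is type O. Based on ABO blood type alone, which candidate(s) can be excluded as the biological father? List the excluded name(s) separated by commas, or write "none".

A candidate is excluded only if no genotype consistent with his phenotype could produce a type O child with a type O mother.
Daniel (type AB): no genotype consistent with that phenotype can produce a type-O child with a type-O mother.

Daniel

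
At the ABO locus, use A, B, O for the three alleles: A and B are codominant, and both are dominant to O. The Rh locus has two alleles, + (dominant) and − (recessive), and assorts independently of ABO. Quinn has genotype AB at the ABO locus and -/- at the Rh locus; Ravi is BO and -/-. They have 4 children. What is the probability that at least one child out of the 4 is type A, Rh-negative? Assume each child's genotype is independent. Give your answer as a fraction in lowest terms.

175/256

ABO cross AB × BO → 1/4 A, 1/2 B, 1/4 AB.
Rh cross -/- × -/- → 1 Rh-; so P(type A, Rh-negative) = 1/4 × 1 = 1/4 per child.
P(none) = (3/4)^4 = 81/256; P(at least one) = 1 − 81/256 = 175/256.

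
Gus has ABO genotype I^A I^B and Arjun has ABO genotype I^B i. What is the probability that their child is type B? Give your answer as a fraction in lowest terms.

1/2

ABO cross I^A I^B × I^B i → offspring phenotypes: 1/4 A, 1/2 B, 1/4 AB.
So P(type B) = 1/2.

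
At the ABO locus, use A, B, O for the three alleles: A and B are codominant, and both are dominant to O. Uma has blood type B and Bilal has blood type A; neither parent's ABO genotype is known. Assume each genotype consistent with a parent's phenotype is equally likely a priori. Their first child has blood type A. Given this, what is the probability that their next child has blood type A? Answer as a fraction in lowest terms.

Possible genotypes: Uma ∈ {BB, BO}; Bilal ∈ {AA, AO}.
Weight each parental genotype pair by prior × P(type-A child):
  BO × AA: posterior weight 2/3; P(next child type A) = 1/2.
  BO × AO: posterior weight 1/3; P(next child type A) = 1/4.
Weighted sum = 5/12.

5/12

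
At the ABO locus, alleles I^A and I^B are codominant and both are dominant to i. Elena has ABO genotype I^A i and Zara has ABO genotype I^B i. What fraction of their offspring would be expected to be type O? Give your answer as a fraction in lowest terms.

1/4

ABO cross I^A i × I^B i → offspring phenotypes: 1/4 O, 1/4 A, 1/4 B, 1/4 AB.
So P(type O) = 1/4.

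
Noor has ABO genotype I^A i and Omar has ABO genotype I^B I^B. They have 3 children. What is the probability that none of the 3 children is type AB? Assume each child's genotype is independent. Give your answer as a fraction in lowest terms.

ABO cross I^A i × I^B I^B → 1/2 B, 1/2 AB.
So P(type AB) = 1/2 per child.
P(not type AB) = 1/2 for one child; (1/2)^3 = 1/8.

1/8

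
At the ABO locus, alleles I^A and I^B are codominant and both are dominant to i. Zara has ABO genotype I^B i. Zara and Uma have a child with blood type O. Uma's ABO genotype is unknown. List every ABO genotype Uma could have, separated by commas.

I^A i, I^B i, i i

For each candidate genotype of Uma, check whether crossing it with I^B i can produce every observed child phenotype.
  I^A I^A → possible child types {A, AB} ✗
  I^A I^B → possible child types {A, B, AB} ✗
  I^A i → possible child types {O, A, B, AB} ✓
  I^B I^B → possible child types {B} ✗
  I^B i → possible child types {O, B} ✓
  i i → possible child types {O, B} ✓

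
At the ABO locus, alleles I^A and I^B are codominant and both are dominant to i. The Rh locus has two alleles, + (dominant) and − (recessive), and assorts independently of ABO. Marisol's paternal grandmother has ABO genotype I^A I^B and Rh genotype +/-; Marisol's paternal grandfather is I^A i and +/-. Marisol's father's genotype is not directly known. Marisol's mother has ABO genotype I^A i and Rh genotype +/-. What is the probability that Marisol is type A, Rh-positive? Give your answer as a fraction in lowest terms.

15/32

Marisol's father's ABO genotype from I^A I^B × I^A i: 1/4 I^A I^A, 1/4 I^A I^B, 1/4 I^A i, 1/4 I^B i.
Crossing each possibility with the mother I^A i and summing P(type A): 1/4·1 + 1/4·1/2 + 1/4·3/4 + 1/4·1/4 = 5/8.
Similarly for Rh via the father's Rh distribution: P(Rh+) = 3/4.
Independent loci: 5/8 × 3/4 = 15/32.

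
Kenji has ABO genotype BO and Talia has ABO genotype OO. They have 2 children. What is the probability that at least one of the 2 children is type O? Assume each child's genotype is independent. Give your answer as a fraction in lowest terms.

ABO cross BO × OO → 1/2 O, 1/2 B.
So P(type O) = 1/2 per child.
P(none) = (1/2)^2 = 1/4; P(at least one) = 1 − 1/4 = 3/4.

3/4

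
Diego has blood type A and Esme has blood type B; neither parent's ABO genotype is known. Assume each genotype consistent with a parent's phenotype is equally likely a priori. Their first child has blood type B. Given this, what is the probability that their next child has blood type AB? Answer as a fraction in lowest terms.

5/12

Possible genotypes: Diego ∈ {AA, AO}; Esme ∈ {BB, BO}.
Weight each parental genotype pair by prior × P(type-B child):
  AO × BB: posterior weight 2/3; P(next child type AB) = 1/2.
  AO × BO: posterior weight 1/3; P(next child type AB) = 1/4.
Weighted sum = 5/12.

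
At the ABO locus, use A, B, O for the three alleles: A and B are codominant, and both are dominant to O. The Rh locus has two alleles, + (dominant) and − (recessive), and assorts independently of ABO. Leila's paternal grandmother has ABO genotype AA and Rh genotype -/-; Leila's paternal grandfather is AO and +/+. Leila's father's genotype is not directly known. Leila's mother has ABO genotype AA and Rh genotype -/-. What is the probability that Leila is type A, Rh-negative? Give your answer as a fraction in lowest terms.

Leila's father's ABO genotype from AA × AO: 1/2 AA, 1/2 AO.
Crossing each possibility with the mother AA and summing P(type A): 1/2·1 + 1/2·1 = 1.
Similarly for Rh via the father's Rh distribution: P(Rh-) = 1/2.
Independent loci: 1 × 1/2 = 1/2.

1/2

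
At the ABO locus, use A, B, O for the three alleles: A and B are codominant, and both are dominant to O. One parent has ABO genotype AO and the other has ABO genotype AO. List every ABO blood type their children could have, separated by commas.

O, A

Gametes from AO × AO give offspring ABO genotypes AA, AO, OO, i.e. phenotypes O, A.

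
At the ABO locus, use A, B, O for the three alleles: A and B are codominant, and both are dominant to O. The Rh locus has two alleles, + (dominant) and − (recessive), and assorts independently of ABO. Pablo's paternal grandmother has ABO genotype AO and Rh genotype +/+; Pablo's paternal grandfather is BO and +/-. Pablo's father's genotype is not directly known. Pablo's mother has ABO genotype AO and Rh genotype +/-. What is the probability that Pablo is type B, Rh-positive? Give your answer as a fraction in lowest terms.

7/64

Pablo's father's ABO genotype from AO × BO: 1/4 AB, 1/4 AO, 1/4 BO, 1/4 OO.
Crossing each possibility with the mother AO and summing P(type B): 1/4·1/4 + 1/4·0 + 1/4·1/4 + 1/4·0 = 1/8.
Similarly for Rh via the father's Rh distribution: P(Rh+) = 7/8.
Independent loci: 1/8 × 7/8 = 7/64.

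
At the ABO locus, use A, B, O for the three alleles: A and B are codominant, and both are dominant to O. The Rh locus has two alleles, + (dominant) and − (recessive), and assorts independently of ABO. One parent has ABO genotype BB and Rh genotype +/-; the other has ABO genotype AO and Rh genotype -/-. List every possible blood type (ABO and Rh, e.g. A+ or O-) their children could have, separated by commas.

Gametes from BB × AO give offspring ABO genotypes AB, BO, i.e. phenotypes B, AB.
Rh cross +/- × -/- → phenotypes Rh+, Rh-.
Combining independently: B+, B-, AB+, AB-.

B+, B-, AB+, AB-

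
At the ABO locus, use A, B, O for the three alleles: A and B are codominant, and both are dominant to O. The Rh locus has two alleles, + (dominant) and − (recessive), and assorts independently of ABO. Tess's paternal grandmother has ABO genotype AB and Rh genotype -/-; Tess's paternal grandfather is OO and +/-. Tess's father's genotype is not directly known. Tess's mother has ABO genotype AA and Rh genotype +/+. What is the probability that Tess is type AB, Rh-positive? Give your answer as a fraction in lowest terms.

Tess's father's ABO genotype from AB × OO: 1/2 AO, 1/2 BO.
Crossing each possibility with the mother AA and summing P(type AB): 1/2·0 + 1/2·1/2 = 1/4.
Similarly for Rh via the father's Rh distribution: P(Rh+) = 1.
Independent loci: 1/4 × 1 = 1/4.

1/4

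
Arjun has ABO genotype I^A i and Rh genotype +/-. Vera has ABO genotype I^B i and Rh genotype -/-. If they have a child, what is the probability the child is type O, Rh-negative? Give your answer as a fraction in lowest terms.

ABO cross I^A i × I^B i → offspring phenotypes: 1/4 O, 1/4 A, 1/4 B, 1/4 AB.
Rh cross +/- × -/- → 1/2 Rh+, 1/2 Rh-.
Independent loci: P(type O, Rh-negative) = 1/4 × 1/2 = 1/8.

1/8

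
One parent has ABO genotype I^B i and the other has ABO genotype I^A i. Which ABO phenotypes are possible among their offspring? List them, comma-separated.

O, A, B, AB

Gametes from I^B i × I^A i give offspring ABO genotypes I^A I^B, I^A i, I^B i, i i, i.e. phenotypes O, A, B, AB.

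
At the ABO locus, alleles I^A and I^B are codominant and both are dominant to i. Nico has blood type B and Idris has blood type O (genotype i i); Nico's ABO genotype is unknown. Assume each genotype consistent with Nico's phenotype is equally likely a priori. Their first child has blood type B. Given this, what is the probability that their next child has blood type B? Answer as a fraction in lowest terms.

5/6

Possible genotypes: Nico ∈ {I^B I^B, I^B i}; Idris ∈ {i i}.
Weight each parental genotype pair by prior × P(type-B child):
  I^B I^B × i i: posterior weight 2/3; P(next child type B) = 1.
  I^B i × i i: posterior weight 1/3; P(next child type B) = 1/2.
Weighted sum = 5/6.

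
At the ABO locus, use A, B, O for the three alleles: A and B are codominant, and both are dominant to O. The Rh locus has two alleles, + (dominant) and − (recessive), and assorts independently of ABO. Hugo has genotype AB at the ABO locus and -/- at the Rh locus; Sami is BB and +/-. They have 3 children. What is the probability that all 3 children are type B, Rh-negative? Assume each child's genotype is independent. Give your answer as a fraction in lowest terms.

1/64

ABO cross AB × BB → 1/2 B, 1/2 AB.
Rh cross -/- × +/- → 1/2 Rh+, 1/2 Rh-; so P(type B, Rh-negative) = 1/2 × 1/2 = 1/4 per child.
All 3 independent: (1/4)^3 = 1/64.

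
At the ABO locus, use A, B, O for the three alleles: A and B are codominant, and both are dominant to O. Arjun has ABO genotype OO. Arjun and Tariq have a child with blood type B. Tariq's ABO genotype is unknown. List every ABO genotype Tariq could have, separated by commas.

For each candidate genotype of Tariq, check whether crossing it with OO can produce every observed child phenotype.
  AA → possible child types {A} ✗
  AB → possible child types {A, B} ✓
  AO → possible child types {O, A} ✗
  BB → possible child types {B} ✓
  BO → possible child types {O, B} ✓
  OO → possible child types {O} ✗

AB, BB, BO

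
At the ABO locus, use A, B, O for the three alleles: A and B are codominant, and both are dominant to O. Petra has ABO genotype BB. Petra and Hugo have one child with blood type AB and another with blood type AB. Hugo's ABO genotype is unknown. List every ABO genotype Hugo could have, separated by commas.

For each candidate genotype of Hugo, check whether crossing it with BB can produce every observed child phenotype.
  AA → possible child types {AB} ✓
  AB → possible child types {B, AB} ✓
  AO → possible child types {B, AB} ✓
  BB → possible child types {B} ✗
  BO → possible child types {B} ✗
  OO → possible child types {B} ✗

AA, AB, AO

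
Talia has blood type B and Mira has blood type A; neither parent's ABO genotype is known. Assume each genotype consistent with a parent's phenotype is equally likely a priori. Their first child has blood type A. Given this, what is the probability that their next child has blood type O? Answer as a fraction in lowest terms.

1/12

Possible genotypes: Talia ∈ {BB, BO}; Mira ∈ {AA, AO}.
Weight each parental genotype pair by prior × P(type-A child):
  BO × AA: posterior weight 2/3; P(next child type O) = 0.
  BO × AO: posterior weight 1/3; P(next child type O) = 1/4.
Weighted sum = 1/12.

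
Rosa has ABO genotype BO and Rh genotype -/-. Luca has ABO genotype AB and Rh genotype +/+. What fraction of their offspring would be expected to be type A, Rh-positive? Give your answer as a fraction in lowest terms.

ABO cross BO × AB → offspring phenotypes: 1/4 A, 1/2 B, 1/4 AB.
Rh cross -/- × +/+ → 1 Rh+.
Independent loci: P(type A, Rh-positive) = 1/4 × 1 = 1/4.

1/4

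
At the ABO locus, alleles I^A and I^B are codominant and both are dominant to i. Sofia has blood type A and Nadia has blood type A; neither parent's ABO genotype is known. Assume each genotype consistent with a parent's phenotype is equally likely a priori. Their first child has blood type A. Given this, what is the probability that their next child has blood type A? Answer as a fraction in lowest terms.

Possible genotypes: Sofia ∈ {I^A I^A, I^A i}; Nadia ∈ {I^A I^A, I^A i}.
Weight each parental genotype pair by prior × P(type-A child):
  I^A I^A × I^A I^A: posterior weight 4/15; P(next child type A) = 1.
  I^A I^A × I^A i: posterior weight 4/15; P(next child type A) = 1.
  I^A i × I^A I^A: posterior weight 4/15; P(next child type A) = 1.
  I^A i × I^A i: posterior weight 1/5; P(next child type A) = 3/4.
Weighted sum = 19/20.

19/20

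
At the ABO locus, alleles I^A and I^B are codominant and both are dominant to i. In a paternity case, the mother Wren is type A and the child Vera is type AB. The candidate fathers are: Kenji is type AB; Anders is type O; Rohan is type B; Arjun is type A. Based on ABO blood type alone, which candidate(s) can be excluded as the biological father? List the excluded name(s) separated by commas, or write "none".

Anders, Arjun

A candidate is excluded only if no genotype consistent with his phenotype could produce a type AB child with a type A mother.
Anders (type O): no genotype consistent with that phenotype can produce a type-AB child with a type-A mother.
Arjun (type A): no genotype consistent with that phenotype can produce a type-AB child with a type-A mother.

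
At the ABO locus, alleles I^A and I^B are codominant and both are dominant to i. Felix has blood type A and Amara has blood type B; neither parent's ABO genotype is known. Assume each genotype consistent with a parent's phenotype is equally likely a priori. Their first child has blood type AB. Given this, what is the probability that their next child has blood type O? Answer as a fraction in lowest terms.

Possible genotypes: Felix ∈ {I^A I^A, I^A i}; Amara ∈ {I^B I^B, I^B i}.
Weight each parental genotype pair by prior × P(type-AB child):
  I^A I^A × I^B I^B: posterior weight 4/9; P(next child type O) = 0.
  I^A I^A × I^B i: posterior weight 2/9; P(next child type O) = 0.
  I^A i × I^B I^B: posterior weight 2/9; P(next child type O) = 0.
  I^A i × I^B i: posterior weight 1/9; P(next child type O) = 1/4.
Weighted sum = 1/36.

1/36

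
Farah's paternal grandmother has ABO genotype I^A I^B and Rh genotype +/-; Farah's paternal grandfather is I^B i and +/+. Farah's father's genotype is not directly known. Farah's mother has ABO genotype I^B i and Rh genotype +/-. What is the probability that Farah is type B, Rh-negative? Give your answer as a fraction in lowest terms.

5/64

Farah's father's ABO genotype from I^A I^B × I^B i: 1/4 I^A I^B, 1/4 I^A i, 1/4 I^B I^B, 1/4 I^B i.
Crossing each possibility with the mother I^B i and summing P(type B): 1/4·1/2 + 1/4·1/4 + 1/4·1 + 1/4·3/4 = 5/8.
Similarly for Rh via the father's Rh distribution: P(Rh-) = 1/8.
Independent loci: 5/8 × 1/8 = 5/64.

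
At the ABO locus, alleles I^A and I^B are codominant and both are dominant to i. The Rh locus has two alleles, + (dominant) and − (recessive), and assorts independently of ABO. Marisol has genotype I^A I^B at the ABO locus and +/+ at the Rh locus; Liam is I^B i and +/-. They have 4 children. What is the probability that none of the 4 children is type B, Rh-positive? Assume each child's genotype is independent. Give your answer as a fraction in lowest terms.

1/16

ABO cross I^A I^B × I^B i → 1/4 A, 1/2 B, 1/4 AB.
Rh cross +/+ × +/- → 1 Rh+; so P(type B, Rh-positive) = 1/2 × 1 = 1/2 per child.
P(not type B, Rh-positive) = 1/2 for one child; (1/2)^4 = 1/16.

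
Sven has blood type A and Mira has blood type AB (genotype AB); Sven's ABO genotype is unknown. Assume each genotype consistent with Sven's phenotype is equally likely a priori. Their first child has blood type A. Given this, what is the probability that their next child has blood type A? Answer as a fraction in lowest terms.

1/2

Possible genotypes: Sven ∈ {AA, AO}; Mira ∈ {AB}.
Weight each parental genotype pair by prior × P(type-A child):
  AA × AB: posterior weight 1/2; P(next child type A) = 1/2.
  AO × AB: posterior weight 1/2; P(next child type A) = 1/2.
Weighted sum = 1/2.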